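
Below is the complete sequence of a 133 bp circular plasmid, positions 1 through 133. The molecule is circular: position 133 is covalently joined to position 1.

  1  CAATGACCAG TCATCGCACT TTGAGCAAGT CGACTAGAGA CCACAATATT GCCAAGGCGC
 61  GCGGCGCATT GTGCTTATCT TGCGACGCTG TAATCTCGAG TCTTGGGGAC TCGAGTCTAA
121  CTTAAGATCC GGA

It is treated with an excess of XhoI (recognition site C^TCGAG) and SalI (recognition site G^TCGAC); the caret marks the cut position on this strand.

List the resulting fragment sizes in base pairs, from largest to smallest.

XhoI sites (CTCGAG) start at positions 95, 110.
XhoI cuts after the first base of each site, so after positions 95, 110.
The SalI site (GTCGAC) starts at position 29.
SalI cuts after the first base of each site, so after position 29.
Combined cut positions: 29, 95, 110.
Circular molecule, 3 cuts → 3 fragments:
  30–95 → 66 bp
  96–110 → 15 bp
  111–133 then 1–29 → 23 + 29 = 52 bp
Sorted largest to smallest: 66, 52, 15 bp.

66, 52, 15 bp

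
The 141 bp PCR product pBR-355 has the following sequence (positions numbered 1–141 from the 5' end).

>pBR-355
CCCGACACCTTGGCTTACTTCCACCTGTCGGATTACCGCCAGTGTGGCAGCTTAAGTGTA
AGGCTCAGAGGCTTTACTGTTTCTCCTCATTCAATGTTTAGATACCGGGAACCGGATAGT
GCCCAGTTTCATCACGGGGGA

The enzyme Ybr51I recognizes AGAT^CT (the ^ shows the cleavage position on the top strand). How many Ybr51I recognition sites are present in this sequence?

No occurrence of AGATCT is present in the sequence.
Ybr51I does not cut: 0 sites.

0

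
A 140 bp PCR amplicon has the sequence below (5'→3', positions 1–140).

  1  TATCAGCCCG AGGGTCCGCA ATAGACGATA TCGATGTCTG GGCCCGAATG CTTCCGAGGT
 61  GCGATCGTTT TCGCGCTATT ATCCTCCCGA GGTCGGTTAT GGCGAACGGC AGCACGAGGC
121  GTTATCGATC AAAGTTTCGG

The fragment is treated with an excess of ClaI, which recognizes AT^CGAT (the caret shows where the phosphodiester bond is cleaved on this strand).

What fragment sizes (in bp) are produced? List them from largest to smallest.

ClaI sites (ATCGAT) start at positions 30, 124.
ClaI cuts after base 2 of each site, so after positions 31, 125.
Linear molecule, 2 cuts → 3 fragments:
  1–31 → 31 bp
  32–125 → 94 bp
  126–140 → 15 bp
Sorted largest to smallest: 94, 31, 15 bp.

94, 31, 15 bp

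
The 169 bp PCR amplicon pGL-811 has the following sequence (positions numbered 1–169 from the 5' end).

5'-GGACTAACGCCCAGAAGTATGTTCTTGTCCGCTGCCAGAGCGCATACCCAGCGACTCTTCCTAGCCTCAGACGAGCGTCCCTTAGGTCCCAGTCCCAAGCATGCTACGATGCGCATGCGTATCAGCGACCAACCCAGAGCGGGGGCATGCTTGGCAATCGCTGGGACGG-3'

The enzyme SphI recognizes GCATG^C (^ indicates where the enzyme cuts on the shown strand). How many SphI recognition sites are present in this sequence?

GCATGC occurs starting at positions 99, 113, 145.
SphI cuts at 3 sites.

3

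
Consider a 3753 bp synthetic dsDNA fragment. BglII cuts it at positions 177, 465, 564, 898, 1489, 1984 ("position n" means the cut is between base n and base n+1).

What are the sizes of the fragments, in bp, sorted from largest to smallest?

Linear molecule, 6 cuts → 7 fragments:
  177 − 0 = 177 bp
  465 − 177 = 288 bp
  564 − 465 = 99 bp
  898 − 564 = 334 bp
  1489 − 898 = 591 bp
  1984 − 1489 = 495 bp
  3753 − 1984 = 1769 bp
Sorted largest to smallest: 1769, 591, 495, 334, 288, 177, 99 bp.

1769, 591, 495, 334, 288, 177, 99 bp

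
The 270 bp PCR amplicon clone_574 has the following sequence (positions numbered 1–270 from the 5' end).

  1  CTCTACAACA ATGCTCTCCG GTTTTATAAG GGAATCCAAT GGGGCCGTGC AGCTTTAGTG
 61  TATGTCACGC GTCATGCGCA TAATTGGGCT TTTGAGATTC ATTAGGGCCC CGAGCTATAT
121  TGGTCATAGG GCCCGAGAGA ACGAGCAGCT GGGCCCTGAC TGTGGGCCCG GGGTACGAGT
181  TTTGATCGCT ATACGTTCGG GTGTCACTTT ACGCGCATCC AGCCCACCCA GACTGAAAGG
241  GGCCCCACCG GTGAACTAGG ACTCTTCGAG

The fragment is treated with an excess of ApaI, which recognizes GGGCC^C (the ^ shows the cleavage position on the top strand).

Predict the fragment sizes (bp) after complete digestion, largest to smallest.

109, 76, 26, 24, 22, 13 bp

ApaI sites (GGGCCC) start at positions 105, 129, 151, 164, 240.
ApaI cuts after base 5 of each site (before the last base), so after positions 109, 133, 155, 168, 244.
Linear molecule, 5 cuts → 6 fragments:
  1–109 → 109 bp
  110–133 → 24 bp
  134–155 → 22 bp
  156–168 → 13 bp
  169–244 → 76 bp
  245–270 → 26 bp
Sorted largest to smallest: 109, 76, 26, 24, 22, 13 bp.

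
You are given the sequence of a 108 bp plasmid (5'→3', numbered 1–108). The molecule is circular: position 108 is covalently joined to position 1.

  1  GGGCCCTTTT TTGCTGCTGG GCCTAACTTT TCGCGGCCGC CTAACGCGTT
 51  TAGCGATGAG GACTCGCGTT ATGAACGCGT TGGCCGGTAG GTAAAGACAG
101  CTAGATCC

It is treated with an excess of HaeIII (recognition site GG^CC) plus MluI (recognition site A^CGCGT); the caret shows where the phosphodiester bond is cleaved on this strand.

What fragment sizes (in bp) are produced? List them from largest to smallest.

31, 28, 18, 15, 8, 8 bp

HaeIII sites (GGCC) start at positions 2, 20, 35, 82.
HaeIII cuts after base 2 of each site, so after positions 3, 21, 36, 83.
MluI sites (ACGCGT) start at positions 44, 75.
MluI cuts after the first base of each site, so after positions 44, 75.
Combined cut positions: 3, 21, 36, 44, 75, 83.
Circular molecule, 6 cuts → 6 fragments:
  4–21 → 18 bp
  22–36 → 15 bp
  37–44 → 8 bp
  45–75 → 31 bp
  76–83 → 8 bp
  84–108 then 1–3 → 25 + 3 = 28 bp
Sorted largest to smallest: 31, 28, 18, 15, 8, 8 bp.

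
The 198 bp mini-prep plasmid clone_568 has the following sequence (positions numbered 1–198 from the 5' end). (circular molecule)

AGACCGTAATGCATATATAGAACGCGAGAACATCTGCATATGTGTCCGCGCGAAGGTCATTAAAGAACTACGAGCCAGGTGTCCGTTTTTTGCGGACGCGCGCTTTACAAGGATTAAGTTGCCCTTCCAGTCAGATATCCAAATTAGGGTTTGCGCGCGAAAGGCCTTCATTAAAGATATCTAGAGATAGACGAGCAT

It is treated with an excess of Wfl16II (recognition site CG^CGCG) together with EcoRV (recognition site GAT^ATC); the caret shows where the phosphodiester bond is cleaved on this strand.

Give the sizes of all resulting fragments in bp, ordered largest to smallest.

68, 50, 38, 23, 19 bp

Wfl16II sites (CGCGCG) start at positions 47, 97, 154.
Wfl16II cuts after base 2 of each site, so after positions 48, 98, 155.
EcoRV sites (GATATC) start at positions 134, 176.
EcoRV cuts after base 3 of each site, so after positions 136, 178.
Combined cut positions: 48, 98, 136, 155, 178.
Circular molecule, 5 cuts → 5 fragments:
  49–98 → 50 bp
  99–136 → 38 bp
  137–155 → 19 bp
  156–178 → 23 bp
  179–198 then 1–48 → 20 + 48 = 68 bp
Sorted largest to smallest: 68, 50, 38, 23, 19 bp.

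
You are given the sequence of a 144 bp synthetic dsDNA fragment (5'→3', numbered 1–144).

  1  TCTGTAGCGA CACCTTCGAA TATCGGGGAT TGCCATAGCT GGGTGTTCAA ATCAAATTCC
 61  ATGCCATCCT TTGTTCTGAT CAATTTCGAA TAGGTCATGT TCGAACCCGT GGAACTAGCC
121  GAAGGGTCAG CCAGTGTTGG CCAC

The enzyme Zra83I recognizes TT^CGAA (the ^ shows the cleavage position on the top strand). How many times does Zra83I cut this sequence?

3

TTCGAA occurs starting at positions 15, 85, 100.
Zra83I cuts at 3 sites.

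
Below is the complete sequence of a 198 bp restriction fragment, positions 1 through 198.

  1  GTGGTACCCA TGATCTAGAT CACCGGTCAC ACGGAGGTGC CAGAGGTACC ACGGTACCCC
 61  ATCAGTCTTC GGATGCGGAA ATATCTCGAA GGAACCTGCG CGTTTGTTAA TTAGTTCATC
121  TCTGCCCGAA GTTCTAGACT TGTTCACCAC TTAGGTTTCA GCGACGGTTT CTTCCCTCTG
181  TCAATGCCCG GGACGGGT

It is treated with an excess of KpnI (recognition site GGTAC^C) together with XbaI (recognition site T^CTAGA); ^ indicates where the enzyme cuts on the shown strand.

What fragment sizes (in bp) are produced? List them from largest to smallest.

KpnI sites (GGTACC) start at positions 3, 45, 53.
KpnI cuts after base 5 of each site (before the last base), so after positions 7, 49, 57.
XbaI sites (TCTAGA) start at positions 14, 133.
XbaI cuts after the first base of each site, so after positions 14, 133.
Combined cut positions: 7, 14, 49, 57, 133.
Linear molecule, 5 cuts → 6 fragments:
  1–7 → 7 bp
  8–14 → 7 bp
  15–49 → 35 bp
  50–57 → 8 bp
  58–133 → 76 bp
  134–198 → 65 bp
Sorted largest to smallest: 76, 65, 35, 8, 7, 7 bp.

76, 65, 35, 8, 7, 7 bp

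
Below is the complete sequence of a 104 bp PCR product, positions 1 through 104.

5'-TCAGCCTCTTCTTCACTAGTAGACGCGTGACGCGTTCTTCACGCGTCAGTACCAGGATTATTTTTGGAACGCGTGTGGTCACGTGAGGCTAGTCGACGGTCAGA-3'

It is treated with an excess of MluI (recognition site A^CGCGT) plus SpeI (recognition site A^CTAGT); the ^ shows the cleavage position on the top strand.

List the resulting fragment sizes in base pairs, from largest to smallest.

MluI sites (ACGCGT) start at positions 23, 30, 41, 69.
MluI cuts after the first base of each site, so after positions 23, 30, 41, 69.
The SpeI site (ACTAGT) starts at position 15.
SpeI cuts after the first base of each site, so after position 15.
Combined cut positions: 15, 23, 30, 41, 69.
Linear molecule, 5 cuts → 6 fragments:
  1–15 → 15 bp
  16–23 → 8 bp
  24–30 → 7 bp
  31–41 → 11 bp
  42–69 → 28 bp
  70–104 → 35 bp
Sorted largest to smallest: 35, 28, 15, 11, 8, 7 bp.

35, 28, 15, 11, 8, 7 bp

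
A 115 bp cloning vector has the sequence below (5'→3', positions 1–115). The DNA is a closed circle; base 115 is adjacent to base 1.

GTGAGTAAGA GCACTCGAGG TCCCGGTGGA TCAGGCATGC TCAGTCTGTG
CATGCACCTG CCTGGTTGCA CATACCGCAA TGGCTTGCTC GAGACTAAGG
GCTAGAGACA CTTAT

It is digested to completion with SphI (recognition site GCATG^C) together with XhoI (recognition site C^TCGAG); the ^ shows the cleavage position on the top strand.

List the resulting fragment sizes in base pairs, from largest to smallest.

41, 34, 25, 15 bp

SphI sites (GCATGC) start at positions 35, 50.
SphI cuts after base 5 of each site (before the last base), so after positions 39, 54.
XhoI sites (CTCGAG) start at positions 14, 88.
XhoI cuts after the first base of each site, so after positions 14, 88.
Combined cut positions: 14, 39, 54, 88.
Circular molecule, 4 cuts → 4 fragments:
  15–39 → 25 bp
  40–54 → 15 bp
  55–88 → 34 bp
  89–115 then 1–14 → 27 + 14 = 41 bp
Sorted largest to smallest: 41, 34, 25, 15 bp.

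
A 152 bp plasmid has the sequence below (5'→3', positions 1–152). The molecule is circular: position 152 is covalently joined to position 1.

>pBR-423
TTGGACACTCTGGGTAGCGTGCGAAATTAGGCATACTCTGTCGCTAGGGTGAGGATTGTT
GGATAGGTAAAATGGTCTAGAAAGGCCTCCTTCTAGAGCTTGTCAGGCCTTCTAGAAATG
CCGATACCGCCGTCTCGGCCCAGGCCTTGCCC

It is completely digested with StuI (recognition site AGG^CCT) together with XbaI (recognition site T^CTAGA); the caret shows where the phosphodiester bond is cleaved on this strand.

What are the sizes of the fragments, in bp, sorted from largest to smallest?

StuI sites (AGGCCT) start at positions 83, 105, 142.
StuI cuts after base 3 of each site, so after positions 85, 107, 144.
XbaI sites (TCTAGA) start at positions 76, 92, 111.
XbaI cuts after the first base of each site, so after positions 76, 92, 111.
Combined cut positions: 76, 85, 92, 107, 111, 144.
Circular molecule, 6 cuts → 6 fragments:
  77–85 → 9 bp
  86–92 → 7 bp
  93–107 → 15 bp
  108–111 → 4 bp
  112–144 → 33 bp
  145–152 then 1–76 → 8 + 76 = 84 bp
Sorted largest to smallest: 84, 33, 15, 9, 7, 4 bp.

84, 33, 15, 9, 7, 4 bp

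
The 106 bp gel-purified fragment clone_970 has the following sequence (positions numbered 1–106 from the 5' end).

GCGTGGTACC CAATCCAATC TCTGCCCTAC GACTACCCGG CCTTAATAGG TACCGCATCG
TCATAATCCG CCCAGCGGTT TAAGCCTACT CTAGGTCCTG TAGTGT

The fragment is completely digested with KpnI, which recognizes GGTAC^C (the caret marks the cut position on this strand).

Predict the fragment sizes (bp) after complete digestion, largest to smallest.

KpnI sites (GGTACC) start at positions 5, 49.
KpnI cuts after base 5 of each site (before the last base), so after positions 9, 53.
Linear molecule, 2 cuts → 3 fragments:
  1–9 → 9 bp
  10–53 → 44 bp
  54–106 → 53 bp
Sorted largest to smallest: 53, 44, 9 bp.

53, 44, 9 bp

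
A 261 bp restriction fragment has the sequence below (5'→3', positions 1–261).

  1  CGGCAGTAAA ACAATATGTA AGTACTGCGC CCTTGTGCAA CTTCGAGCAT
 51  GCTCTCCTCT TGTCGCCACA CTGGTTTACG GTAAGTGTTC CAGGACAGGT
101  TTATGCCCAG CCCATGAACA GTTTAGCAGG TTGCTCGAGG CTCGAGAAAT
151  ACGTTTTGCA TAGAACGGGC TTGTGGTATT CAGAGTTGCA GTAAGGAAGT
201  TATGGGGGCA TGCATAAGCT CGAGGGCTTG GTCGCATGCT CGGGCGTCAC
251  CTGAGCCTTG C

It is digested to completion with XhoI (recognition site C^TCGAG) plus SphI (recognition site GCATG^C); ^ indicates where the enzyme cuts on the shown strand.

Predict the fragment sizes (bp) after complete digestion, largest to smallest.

XhoI sites (CTCGAG) start at positions 134, 141, 219.
XhoI cuts after the first base of each site, so after positions 134, 141, 219.
SphI sites (GCATGC) start at positions 47, 208, 234.
SphI cuts after base 5 of each site (before the last base), so after positions 51, 212, 238.
Combined cut positions: 51, 134, 141, 212, 219, 238.
Linear molecule, 6 cuts → 7 fragments:
  1–51 → 51 bp
  52–134 → 83 bp
  135–141 → 7 bp
  142–212 → 71 bp
  213–219 → 7 bp
  220–238 → 19 bp
  239–261 → 23 bp
Sorted largest to smallest: 83, 71, 51, 23, 19, 7, 7 bp.

83, 71, 51, 23, 19, 7, 7 bp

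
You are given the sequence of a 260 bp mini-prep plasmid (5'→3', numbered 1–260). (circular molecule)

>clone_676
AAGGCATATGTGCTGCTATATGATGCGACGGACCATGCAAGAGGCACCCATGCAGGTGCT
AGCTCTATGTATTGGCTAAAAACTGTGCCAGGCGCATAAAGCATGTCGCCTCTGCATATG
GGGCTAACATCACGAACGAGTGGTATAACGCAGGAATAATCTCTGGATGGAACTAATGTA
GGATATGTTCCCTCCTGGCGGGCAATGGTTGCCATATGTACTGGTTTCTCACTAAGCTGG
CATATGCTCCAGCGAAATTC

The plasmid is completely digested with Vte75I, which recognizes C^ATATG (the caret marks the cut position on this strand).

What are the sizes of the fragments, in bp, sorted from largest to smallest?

110, 98, 28, 24 bp

Vte75I sites (CATATG) start at positions 5, 115, 213, 241.
Vte75I cuts after the first base of each site, so after positions 5, 115, 213, 241.
Circular molecule, 4 cuts → 4 fragments:
  6–115 → 110 bp
  116–213 → 98 bp
  214–241 → 28 bp
  242–260 then 1–5 → 19 + 5 = 24 bp
Sorted largest to smallest: 110, 98, 28, 24 bp.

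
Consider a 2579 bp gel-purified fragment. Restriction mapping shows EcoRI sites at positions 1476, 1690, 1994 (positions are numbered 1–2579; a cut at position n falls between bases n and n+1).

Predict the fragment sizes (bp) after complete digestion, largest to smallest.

1476, 585, 304, 214 bp

Linear molecule, 3 cuts → 4 fragments:
  1476 − 0 = 1476 bp
  1690 − 1476 = 214 bp
  1994 − 1690 = 304 bp
  2579 − 1994 = 585 bp
Sorted largest to smallest: 1476, 585, 304, 214 bp.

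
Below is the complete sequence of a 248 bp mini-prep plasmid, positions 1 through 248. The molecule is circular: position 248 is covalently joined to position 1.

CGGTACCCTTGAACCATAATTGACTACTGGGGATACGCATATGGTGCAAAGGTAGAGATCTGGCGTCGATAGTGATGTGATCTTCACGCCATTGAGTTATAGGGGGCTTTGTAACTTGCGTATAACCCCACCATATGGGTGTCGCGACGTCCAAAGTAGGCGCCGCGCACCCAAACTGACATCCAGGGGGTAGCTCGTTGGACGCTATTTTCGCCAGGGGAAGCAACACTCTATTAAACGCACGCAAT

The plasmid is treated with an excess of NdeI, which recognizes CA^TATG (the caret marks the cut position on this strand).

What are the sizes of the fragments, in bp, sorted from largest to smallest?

154, 94 bp

NdeI sites (CATATG) start at positions 38, 132.
NdeI cuts after base 2 of each site, so after positions 39, 133.
Circular molecule, 2 cuts → 2 fragments:
  40–133 → 94 bp
  134–248 then 1–39 → 115 + 39 = 154 bp
Sorted largest to smallest: 154, 94 bp.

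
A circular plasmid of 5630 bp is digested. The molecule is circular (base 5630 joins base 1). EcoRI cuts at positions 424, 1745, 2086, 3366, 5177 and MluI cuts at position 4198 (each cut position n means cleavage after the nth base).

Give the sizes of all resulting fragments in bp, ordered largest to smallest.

Combined cut positions (sorted): 424, 1745, 2086, 3366, 4198, 5177.
Circular molecule, 6 cuts → 6 fragments:
  1745 − 424 = 1321 bp
  2086 − 1745 = 341 bp
  3366 − 2086 = 1280 bp
  4198 − 3366 = 832 bp
  5177 − 4198 = 979 bp
  wrap: 5630 − 5177 + 424 = 877 bp
Sorted largest to smallest: 1321, 1280, 979, 877, 832, 341 bp.

1321, 1280, 979, 877, 832, 341 bp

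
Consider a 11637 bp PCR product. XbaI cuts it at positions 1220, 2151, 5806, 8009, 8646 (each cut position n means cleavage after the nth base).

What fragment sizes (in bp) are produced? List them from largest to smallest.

Linear molecule, 5 cuts → 6 fragments:
  1220 − 0 = 1220 bp
  2151 − 1220 = 931 bp
  5806 − 2151 = 3655 bp
  8009 − 5806 = 2203 bp
  8646 − 8009 = 637 bp
  11637 − 8646 = 2991 bp
Sorted largest to smallest: 3655, 2991, 2203, 1220, 931, 637 bp.

3655, 2991, 2203, 1220, 931, 637 bp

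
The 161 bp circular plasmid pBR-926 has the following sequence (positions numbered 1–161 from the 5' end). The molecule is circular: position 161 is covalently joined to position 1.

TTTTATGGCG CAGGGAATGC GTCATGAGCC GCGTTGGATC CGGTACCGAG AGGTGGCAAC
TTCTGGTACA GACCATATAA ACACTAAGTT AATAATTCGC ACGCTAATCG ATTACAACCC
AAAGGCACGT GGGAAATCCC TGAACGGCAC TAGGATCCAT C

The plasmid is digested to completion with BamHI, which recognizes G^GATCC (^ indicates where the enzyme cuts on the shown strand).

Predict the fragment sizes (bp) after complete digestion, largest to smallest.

BamHI sites (GGATCC) start at positions 36, 153.
BamHI cuts after the first base of each site, so after positions 36, 153.
Circular molecule, 2 cuts → 2 fragments:
  37–153 → 117 bp
  154–161 then 1–36 → 8 + 36 = 44 bp
Sorted largest to smallest: 117, 44 bp.

117, 44 bp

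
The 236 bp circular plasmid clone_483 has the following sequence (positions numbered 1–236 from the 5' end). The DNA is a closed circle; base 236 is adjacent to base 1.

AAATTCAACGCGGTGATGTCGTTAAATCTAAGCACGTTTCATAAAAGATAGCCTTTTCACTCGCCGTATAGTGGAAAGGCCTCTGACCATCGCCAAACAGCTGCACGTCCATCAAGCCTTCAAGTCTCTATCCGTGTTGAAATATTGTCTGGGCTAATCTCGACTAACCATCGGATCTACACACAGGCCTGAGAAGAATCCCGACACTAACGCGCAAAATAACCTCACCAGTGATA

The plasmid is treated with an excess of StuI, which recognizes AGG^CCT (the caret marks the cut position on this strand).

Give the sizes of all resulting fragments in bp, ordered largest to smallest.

StuI sites (AGGCCT) start at positions 77, 185.
StuI cuts after base 3 of each site, so after positions 79, 187.
Circular molecule, 2 cuts → 2 fragments:
  80–187 → 108 bp
  188–236 then 1–79 → 49 + 79 = 128 bp
Sorted largest to smallest: 128, 108 bp.

128, 108 bp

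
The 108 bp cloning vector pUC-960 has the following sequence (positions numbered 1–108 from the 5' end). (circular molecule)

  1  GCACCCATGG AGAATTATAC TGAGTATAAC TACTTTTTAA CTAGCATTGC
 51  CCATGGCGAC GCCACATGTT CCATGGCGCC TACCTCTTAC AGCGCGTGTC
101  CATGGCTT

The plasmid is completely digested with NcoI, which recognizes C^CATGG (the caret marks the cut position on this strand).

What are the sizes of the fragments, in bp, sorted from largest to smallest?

NcoI sites (CCATGG) start at positions 5, 51, 71, 100.
NcoI cuts after the first base of each site, so after positions 5, 51, 71, 100.
Circular molecule, 4 cuts → 4 fragments:
  6–51 → 46 bp
  52–71 → 20 bp
  72–100 → 29 bp
  101–108 then 1–5 → 8 + 5 = 13 bp
Sorted largest to smallest: 46, 29, 20, 13 bp.

46, 29, 20, 13 bp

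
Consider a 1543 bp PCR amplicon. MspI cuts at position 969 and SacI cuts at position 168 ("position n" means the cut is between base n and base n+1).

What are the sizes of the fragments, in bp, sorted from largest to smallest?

Combined cut positions (sorted): 168, 969.
Linear molecule, 2 cuts → 3 fragments:
  168 − 0 = 168 bp
  969 − 168 = 801 bp
  1543 − 969 = 574 bp
Sorted largest to smallest: 801, 574, 168 bp.

801, 574, 168 bp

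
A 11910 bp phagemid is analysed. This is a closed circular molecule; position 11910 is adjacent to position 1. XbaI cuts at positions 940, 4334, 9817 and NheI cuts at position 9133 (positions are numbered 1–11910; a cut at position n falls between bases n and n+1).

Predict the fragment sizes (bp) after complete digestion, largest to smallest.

Combined cut positions (sorted): 940, 4334, 9133, 9817.
Circular molecule, 4 cuts → 4 fragments:
  4334 − 940 = 3394 bp
  9133 − 4334 = 4799 bp
  9817 − 9133 = 684 bp
  wrap: 11910 − 9817 + 940 = 3033 bp
Sorted largest to smallest: 4799, 3394, 3033, 684 bp.

4799, 3394, 3033, 684 bp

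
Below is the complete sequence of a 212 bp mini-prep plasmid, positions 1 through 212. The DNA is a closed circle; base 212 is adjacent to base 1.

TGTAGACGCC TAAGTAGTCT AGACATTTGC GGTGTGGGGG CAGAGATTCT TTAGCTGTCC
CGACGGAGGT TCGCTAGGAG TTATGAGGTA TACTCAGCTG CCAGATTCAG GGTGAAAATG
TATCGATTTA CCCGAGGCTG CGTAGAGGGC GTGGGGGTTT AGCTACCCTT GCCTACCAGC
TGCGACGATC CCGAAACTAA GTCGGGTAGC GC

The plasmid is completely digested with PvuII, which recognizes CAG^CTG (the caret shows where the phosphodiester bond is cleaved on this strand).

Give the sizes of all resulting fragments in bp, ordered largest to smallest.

130, 82 bp

PvuII sites (CAGCTG) start at positions 95, 177.
PvuII cuts after base 3 of each site, so after positions 97, 179.
Circular molecule, 2 cuts → 2 fragments:
  98–179 → 82 bp
  180–212 then 1–97 → 33 + 97 = 130 bp
Sorted largest to smallest: 130, 82 bp.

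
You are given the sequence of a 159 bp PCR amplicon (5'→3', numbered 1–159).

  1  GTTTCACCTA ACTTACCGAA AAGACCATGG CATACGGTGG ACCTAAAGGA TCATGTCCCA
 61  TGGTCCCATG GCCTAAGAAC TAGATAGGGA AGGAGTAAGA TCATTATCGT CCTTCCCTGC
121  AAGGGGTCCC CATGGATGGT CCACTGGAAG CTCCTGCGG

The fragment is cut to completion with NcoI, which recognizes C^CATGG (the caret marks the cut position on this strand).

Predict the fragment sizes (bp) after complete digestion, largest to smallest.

64, 33, 29, 25, 8 bp

NcoI sites (CCATGG) start at positions 25, 58, 66, 130.
NcoI cuts after the first base of each site, so after positions 25, 58, 66, 130.
Linear molecule, 4 cuts → 5 fragments:
  1–25 → 25 bp
  26–58 → 33 bp
  59–66 → 8 bp
  67–130 → 64 bp
  131–159 → 29 bp
Sorted largest to smallest: 64, 33, 29, 25, 8 bp.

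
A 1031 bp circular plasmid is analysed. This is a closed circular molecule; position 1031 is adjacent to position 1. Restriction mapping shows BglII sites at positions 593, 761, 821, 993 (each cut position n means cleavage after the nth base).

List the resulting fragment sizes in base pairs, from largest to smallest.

Circular molecule, 4 cuts → 4 fragments:
  761 − 593 = 168 bp
  821 − 761 = 60 bp
  993 − 821 = 172 bp
  wrap: 1031 − 993 + 593 = 631 bp
Sorted largest to smallest: 631, 172, 168, 60 bp.

631, 172, 168, 60 bp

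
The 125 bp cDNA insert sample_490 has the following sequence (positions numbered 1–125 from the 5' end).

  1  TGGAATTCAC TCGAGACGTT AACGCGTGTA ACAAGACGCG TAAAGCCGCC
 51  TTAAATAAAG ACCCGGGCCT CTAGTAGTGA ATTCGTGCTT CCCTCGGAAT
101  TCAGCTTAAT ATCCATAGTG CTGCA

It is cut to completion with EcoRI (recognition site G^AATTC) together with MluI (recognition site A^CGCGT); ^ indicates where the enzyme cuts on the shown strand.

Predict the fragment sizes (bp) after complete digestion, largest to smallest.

EcoRI sites (GAATTC) start at positions 3, 79, 97.
EcoRI cuts after the first base of each site, so after positions 3, 79, 97.
MluI sites (ACGCGT) start at positions 22, 36.
MluI cuts after the first base of each site, so after positions 22, 36.
Combined cut positions: 3, 22, 36, 79, 97.
Linear molecule, 5 cuts → 6 fragments:
  1–3 → 3 bp
  4–22 → 19 bp
  23–36 → 14 bp
  37–79 → 43 bp
  80–97 → 18 bp
  98–125 → 28 bp
Sorted largest to smallest: 43, 28, 19, 18, 14, 3 bp.

43, 28, 19, 18, 14, 3 bp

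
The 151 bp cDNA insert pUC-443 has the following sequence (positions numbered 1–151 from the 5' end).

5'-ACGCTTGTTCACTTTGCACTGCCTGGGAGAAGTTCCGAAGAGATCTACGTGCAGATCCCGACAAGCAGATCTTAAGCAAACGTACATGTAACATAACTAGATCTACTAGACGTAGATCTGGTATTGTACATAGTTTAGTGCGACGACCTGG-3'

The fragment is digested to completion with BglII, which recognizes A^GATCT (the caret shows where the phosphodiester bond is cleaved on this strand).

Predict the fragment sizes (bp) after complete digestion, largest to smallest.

BglII sites (AGATCT) start at positions 41, 67, 99, 114.
BglII cuts after the first base of each site, so after positions 41, 67, 99, 114.
Linear molecule, 4 cuts → 5 fragments:
  1–41 → 41 bp
  42–67 → 26 bp
  68–99 → 32 bp
  100–114 → 15 bp
  115–151 → 37 bp
Sorted largest to smallest: 41, 37, 32, 26, 15 bp.

41, 37, 32, 26, 15 bp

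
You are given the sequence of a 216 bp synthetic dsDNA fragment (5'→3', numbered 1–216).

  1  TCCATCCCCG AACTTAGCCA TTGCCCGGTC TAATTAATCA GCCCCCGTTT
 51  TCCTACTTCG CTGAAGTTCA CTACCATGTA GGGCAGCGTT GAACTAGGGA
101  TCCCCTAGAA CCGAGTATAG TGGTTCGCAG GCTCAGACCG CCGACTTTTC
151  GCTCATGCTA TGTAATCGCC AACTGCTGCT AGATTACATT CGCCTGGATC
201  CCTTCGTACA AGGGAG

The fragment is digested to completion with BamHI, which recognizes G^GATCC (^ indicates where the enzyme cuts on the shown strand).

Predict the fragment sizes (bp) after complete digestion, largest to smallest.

BamHI sites (GGATCC) start at positions 98, 196.
BamHI cuts after the first base of each site, so after positions 98, 196.
Linear molecule, 2 cuts → 3 fragments:
  1–98 → 98 bp
  99–196 → 98 bp
  197–216 → 20 bp
Sorted largest to smallest: 98, 98, 20 bp.

98, 98, 20 bp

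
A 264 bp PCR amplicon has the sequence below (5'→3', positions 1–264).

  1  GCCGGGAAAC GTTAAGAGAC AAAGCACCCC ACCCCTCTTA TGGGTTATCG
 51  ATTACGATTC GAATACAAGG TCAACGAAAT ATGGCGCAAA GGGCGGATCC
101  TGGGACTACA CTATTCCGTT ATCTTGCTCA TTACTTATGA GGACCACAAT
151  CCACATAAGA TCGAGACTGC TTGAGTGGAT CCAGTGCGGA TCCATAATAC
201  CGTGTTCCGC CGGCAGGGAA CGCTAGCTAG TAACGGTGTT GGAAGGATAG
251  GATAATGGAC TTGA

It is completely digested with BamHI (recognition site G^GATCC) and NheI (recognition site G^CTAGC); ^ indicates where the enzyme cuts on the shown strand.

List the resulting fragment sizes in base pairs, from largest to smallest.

95, 82, 42, 34, 11 bp

BamHI sites (GGATCC) start at positions 95, 177, 188.
BamHI cuts after the first base of each site, so after positions 95, 177, 188.
The NheI site (GCTAGC) starts at position 222.
NheI cuts after the first base of each site, so after position 222.
Combined cut positions: 95, 177, 188, 222.
Linear molecule, 4 cuts → 5 fragments:
  1–95 → 95 bp
  96–177 → 82 bp
  178–188 → 11 bp
  189–222 → 34 bp
  223–264 → 42 bp
Sorted largest to smallest: 95, 82, 42, 34, 11 bp.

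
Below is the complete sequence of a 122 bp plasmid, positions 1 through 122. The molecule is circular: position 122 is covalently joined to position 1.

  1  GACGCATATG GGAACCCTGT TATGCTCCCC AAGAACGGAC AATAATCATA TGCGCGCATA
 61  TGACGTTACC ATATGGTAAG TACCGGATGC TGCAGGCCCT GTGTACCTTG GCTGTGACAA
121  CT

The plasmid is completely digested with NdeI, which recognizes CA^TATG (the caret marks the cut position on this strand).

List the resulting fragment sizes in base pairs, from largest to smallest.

57, 42, 13, 10 bp

NdeI sites (CATATG) start at positions 5, 47, 57, 70.
NdeI cuts after base 2 of each site, so after positions 6, 48, 58, 71.
Circular molecule, 4 cuts → 4 fragments:
  7–48 → 42 bp
  49–58 → 10 bp
  59–71 → 13 bp
  72–122 then 1–6 → 51 + 6 = 57 bp
Sorted largest to smallest: 57, 42, 13, 10 bp.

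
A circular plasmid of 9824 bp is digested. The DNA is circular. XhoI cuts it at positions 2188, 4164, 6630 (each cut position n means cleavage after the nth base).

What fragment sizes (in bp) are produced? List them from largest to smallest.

5382, 2466, 1976 bp

Circular molecule, 3 cuts → 3 fragments:
  4164 − 2188 = 1976 bp
  6630 − 4164 = 2466 bp
  wrap: 9824 − 6630 + 2188 = 5382 bp
Sorted largest to smallest: 5382, 2466, 1976 bp.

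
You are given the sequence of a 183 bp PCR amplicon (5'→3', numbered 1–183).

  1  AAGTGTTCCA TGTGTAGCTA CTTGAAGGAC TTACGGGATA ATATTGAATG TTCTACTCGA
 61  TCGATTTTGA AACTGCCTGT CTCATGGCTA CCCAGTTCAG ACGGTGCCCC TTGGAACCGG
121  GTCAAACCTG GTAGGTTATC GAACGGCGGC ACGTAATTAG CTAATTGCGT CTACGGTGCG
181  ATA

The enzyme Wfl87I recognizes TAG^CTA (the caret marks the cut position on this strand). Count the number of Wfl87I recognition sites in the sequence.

2

TAGCTA occurs starting at positions 15, 158.
Wfl87I cuts at 2 sites.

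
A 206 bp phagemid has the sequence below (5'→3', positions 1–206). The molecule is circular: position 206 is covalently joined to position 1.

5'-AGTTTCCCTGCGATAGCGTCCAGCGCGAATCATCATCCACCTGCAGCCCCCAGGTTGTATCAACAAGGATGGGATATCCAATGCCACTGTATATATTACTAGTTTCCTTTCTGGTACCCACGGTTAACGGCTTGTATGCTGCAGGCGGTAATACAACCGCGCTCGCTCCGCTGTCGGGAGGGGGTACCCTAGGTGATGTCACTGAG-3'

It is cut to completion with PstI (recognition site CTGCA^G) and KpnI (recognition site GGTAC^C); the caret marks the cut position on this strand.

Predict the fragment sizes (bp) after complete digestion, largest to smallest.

72, 64, 44, 26 bp

PstI sites (CTGCAG) start at positions 41, 139.
PstI cuts after base 5 of each site (before the last base), so after positions 45, 143.
KpnI sites (GGTACC) start at positions 113, 183.
KpnI cuts after base 5 of each site (before the last base), so after positions 117, 187.
Combined cut positions: 45, 117, 143, 187.
Circular molecule, 4 cuts → 4 fragments:
  46–117 → 72 bp
  118–143 → 26 bp
  144–187 → 44 bp
  188–206 then 1–45 → 19 + 45 = 64 bp
Sorted largest to smallest: 72, 64, 44, 26 bp.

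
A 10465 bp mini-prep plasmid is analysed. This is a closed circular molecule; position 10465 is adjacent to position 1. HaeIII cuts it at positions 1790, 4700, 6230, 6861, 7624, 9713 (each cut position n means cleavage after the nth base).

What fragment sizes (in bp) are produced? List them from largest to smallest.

2910, 2542, 2089, 1530, 763, 631 bp

Circular molecule, 6 cuts → 6 fragments:
  4700 − 1790 = 2910 bp
  6230 − 4700 = 1530 bp
  6861 − 6230 = 631 bp
  7624 − 6861 = 763 bp
  9713 − 7624 = 2089 bp
  wrap: 10465 − 9713 + 1790 = 2542 bp
Sorted largest to smallest: 2910, 2542, 2089, 1530, 763, 631 bp.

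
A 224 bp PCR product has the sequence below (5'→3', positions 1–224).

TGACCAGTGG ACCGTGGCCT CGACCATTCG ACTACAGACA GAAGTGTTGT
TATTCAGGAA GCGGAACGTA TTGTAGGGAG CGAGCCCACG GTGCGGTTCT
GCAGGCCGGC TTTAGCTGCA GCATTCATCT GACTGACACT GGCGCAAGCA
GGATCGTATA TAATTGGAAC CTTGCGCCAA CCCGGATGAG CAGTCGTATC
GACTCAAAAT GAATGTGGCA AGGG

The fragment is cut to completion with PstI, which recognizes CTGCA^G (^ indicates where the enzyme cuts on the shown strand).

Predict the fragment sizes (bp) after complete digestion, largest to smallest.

104, 103, 17 bp

PstI sites (CTGCAG) start at positions 99, 116.
PstI cuts after base 5 of each site (before the last base), so after positions 103, 120.
Linear molecule, 2 cuts → 3 fragments:
  1–103 → 103 bp
  104–120 → 17 bp
  121–224 → 104 bp
Sorted largest to smallest: 104, 103, 17 bp.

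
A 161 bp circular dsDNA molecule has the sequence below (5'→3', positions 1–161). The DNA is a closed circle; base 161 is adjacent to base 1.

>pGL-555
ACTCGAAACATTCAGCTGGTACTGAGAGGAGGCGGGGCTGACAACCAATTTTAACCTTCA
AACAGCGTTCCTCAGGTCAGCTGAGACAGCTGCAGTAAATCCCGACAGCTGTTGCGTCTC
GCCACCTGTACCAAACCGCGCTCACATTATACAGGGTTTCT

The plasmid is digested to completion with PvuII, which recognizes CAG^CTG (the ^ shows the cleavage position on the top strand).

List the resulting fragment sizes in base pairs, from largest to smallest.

PvuII sites (CAGCTG) start at positions 13, 78, 87, 106.
PvuII cuts after base 3 of each site, so after positions 15, 80, 89, 108.
Circular molecule, 4 cuts → 4 fragments:
  16–80 → 65 bp
  81–89 → 9 bp
  90–108 → 19 bp
  109–161 then 1–15 → 53 + 15 = 68 bp
Sorted largest to smallest: 68, 65, 19, 9 bp.

68, 65, 19, 9 bp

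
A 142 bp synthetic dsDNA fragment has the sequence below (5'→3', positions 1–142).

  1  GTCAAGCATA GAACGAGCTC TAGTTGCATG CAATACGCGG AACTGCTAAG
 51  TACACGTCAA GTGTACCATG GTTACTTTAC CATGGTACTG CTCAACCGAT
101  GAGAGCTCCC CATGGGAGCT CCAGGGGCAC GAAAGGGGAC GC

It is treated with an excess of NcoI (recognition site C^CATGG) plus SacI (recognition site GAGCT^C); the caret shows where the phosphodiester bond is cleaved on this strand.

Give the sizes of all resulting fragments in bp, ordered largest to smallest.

NcoI sites (CCATGG) start at positions 66, 80, 110.
NcoI cuts after the first base of each site, so after positions 66, 80, 110.
SacI sites (GAGCTC) start at positions 15, 103, 116.
SacI cuts after base 5 of each site (before the last base), so after positions 19, 107, 120.
Combined cut positions: 19, 66, 80, 107, 110, 120.
Linear molecule, 6 cuts → 7 fragments:
  1–19 → 19 bp
  20–66 → 47 bp
  67–80 → 14 bp
  81–107 → 27 bp
  108–110 → 3 bp
  111–120 → 10 bp
  121–142 → 22 bp
Sorted largest to smallest: 47, 27, 22, 19, 14, 10, 3 bp.

47, 27, 22, 19, 14, 10, 3 bp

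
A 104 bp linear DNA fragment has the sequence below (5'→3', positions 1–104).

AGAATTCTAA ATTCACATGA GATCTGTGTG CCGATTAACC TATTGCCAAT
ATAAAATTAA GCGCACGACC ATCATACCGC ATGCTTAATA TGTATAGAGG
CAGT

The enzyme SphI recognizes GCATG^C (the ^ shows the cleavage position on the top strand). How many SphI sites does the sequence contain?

1

GCATGC occurs starting at position 79.
SphI cuts at 1 site.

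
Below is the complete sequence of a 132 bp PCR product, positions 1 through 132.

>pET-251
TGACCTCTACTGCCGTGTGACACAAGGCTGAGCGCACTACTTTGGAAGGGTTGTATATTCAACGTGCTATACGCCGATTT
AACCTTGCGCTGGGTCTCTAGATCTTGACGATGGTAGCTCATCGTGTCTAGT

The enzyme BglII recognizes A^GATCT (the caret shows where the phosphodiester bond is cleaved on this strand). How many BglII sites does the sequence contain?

AGATCT occurs starting at position 100.
BglII cuts at 1 site.

1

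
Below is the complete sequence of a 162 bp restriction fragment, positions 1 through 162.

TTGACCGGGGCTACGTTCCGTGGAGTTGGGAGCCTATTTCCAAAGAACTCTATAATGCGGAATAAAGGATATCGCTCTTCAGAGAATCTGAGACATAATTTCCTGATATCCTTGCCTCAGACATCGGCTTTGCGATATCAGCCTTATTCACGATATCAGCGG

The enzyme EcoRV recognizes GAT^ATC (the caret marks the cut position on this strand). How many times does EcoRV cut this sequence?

4

GATATC occurs starting at positions 68, 105, 134, 152.
EcoRV cuts at 4 sites.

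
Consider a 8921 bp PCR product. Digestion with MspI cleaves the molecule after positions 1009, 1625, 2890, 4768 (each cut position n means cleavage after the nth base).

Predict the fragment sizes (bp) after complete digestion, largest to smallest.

4153, 1878, 1265, 1009, 616 bp

Linear molecule, 4 cuts → 5 fragments:
  1009 − 0 = 1009 bp
  1625 − 1009 = 616 bp
  2890 − 1625 = 1265 bp
  4768 − 2890 = 1878 bp
  8921 − 4768 = 4153 bp
Sorted largest to smallest: 4153, 1878, 1265, 1009, 616 bp.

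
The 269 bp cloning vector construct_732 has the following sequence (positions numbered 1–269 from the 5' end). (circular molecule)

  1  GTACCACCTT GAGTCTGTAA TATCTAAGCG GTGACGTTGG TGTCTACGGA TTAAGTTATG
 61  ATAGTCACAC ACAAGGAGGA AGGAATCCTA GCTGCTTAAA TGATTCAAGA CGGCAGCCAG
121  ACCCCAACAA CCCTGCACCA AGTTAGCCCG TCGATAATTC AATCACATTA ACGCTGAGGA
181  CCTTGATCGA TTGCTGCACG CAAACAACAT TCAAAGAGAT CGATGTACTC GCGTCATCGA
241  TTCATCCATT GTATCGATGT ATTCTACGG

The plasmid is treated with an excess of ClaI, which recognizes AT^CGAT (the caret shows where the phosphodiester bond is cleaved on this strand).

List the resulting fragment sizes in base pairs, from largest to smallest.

202, 33, 17, 17 bp

ClaI sites (ATCGAT) start at positions 186, 219, 236, 253.
ClaI cuts after base 2 of each site, so after positions 187, 220, 237, 254.
Circular molecule, 4 cuts → 4 fragments:
  188–220 → 33 bp
  221–237 → 17 bp
  238–254 → 17 bp
  255–269 then 1–187 → 15 + 187 = 202 bp
Sorted largest to smallest: 202, 33, 17, 17 bp.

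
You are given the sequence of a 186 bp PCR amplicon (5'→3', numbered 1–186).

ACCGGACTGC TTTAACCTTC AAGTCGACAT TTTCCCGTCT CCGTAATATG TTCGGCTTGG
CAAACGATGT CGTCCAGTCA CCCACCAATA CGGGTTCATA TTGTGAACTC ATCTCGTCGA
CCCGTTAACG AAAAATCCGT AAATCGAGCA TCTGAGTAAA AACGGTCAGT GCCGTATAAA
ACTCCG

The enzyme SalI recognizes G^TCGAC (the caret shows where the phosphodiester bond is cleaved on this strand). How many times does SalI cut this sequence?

2

GTCGAC occurs starting at positions 23, 116.
SalI cuts at 2 sites.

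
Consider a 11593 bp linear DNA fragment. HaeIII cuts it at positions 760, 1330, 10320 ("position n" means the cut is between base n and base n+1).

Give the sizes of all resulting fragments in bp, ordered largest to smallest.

8990, 1273, 760, 570 bp

Linear molecule, 3 cuts → 4 fragments:
  760 − 0 = 760 bp
  1330 − 760 = 570 bp
  10320 − 1330 = 8990 bp
  11593 − 10320 = 1273 bp
Sorted largest to smallest: 8990, 1273, 760, 570 bp.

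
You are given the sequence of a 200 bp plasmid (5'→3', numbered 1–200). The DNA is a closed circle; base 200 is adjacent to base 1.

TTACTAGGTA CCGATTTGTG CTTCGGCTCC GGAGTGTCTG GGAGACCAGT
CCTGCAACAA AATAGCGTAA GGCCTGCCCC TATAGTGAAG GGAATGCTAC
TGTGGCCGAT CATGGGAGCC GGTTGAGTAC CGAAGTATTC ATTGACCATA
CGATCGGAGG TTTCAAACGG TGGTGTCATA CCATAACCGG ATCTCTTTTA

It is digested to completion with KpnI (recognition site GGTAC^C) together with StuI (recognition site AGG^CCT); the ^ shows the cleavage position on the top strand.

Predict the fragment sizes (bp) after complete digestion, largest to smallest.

139, 61 bp

The KpnI site (GGTACC) starts at position 7.
KpnI cuts after base 5 of each site (before the last base), so after position 11.
The StuI site (AGGCCT) starts at position 70.
StuI cuts after base 3 of each site, so after position 72.
Combined cut positions: 11, 72.
Circular molecule, 2 cuts → 2 fragments:
  12–72 → 61 bp
  73–200 then 1–11 → 128 + 11 = 139 bp
Sorted largest to smallest: 139, 61 bp.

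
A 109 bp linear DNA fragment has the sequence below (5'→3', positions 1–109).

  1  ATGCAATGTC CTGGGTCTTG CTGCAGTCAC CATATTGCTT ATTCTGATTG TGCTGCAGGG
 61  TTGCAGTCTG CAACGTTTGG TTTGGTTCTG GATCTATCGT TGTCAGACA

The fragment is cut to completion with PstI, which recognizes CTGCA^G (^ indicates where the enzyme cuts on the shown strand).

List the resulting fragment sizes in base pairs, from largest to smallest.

PstI sites (CTGCAG) start at positions 21, 53.
PstI cuts after base 5 of each site (before the last base), so after positions 25, 57.
Linear molecule, 2 cuts → 3 fragments:
  1–25 → 25 bp
  26–57 → 32 bp
  58–109 → 52 bp
Sorted largest to smallest: 52, 32, 25 bp.

52, 32, 25 bp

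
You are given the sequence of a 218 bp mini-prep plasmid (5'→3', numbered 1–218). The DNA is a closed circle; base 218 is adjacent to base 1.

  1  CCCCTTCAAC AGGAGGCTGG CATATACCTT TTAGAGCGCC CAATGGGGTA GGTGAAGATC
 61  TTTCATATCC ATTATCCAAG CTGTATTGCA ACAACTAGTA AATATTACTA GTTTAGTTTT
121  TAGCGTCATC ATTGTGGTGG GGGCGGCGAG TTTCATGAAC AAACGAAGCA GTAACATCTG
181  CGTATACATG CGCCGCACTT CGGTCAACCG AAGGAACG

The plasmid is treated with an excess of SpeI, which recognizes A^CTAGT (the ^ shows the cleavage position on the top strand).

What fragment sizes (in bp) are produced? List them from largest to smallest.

205, 13 bp

SpeI sites (ACTAGT) start at positions 94, 107.
SpeI cuts after the first base of each site, so after positions 94, 107.
Circular molecule, 2 cuts → 2 fragments:
  95–107 → 13 bp
  108–218 then 1–94 → 111 + 94 = 205 bp
Sorted largest to smallest: 205, 13 bp.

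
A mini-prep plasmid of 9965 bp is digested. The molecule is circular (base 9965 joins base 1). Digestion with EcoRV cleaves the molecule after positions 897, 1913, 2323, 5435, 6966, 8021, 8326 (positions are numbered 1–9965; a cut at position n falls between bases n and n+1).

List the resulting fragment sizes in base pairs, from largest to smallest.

3112, 2536, 1531, 1055, 1016, 410, 305 bp

Circular molecule, 7 cuts → 7 fragments:
  1913 − 897 = 1016 bp
  2323 − 1913 = 410 bp
  5435 − 2323 = 3112 bp
  6966 − 5435 = 1531 bp
  8021 − 6966 = 1055 bp
  8326 − 8021 = 305 bp
  wrap: 9965 − 8326 + 897 = 2536 bp
Sorted largest to smallest: 3112, 2536, 1531, 1055, 1016, 410, 305 bp.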